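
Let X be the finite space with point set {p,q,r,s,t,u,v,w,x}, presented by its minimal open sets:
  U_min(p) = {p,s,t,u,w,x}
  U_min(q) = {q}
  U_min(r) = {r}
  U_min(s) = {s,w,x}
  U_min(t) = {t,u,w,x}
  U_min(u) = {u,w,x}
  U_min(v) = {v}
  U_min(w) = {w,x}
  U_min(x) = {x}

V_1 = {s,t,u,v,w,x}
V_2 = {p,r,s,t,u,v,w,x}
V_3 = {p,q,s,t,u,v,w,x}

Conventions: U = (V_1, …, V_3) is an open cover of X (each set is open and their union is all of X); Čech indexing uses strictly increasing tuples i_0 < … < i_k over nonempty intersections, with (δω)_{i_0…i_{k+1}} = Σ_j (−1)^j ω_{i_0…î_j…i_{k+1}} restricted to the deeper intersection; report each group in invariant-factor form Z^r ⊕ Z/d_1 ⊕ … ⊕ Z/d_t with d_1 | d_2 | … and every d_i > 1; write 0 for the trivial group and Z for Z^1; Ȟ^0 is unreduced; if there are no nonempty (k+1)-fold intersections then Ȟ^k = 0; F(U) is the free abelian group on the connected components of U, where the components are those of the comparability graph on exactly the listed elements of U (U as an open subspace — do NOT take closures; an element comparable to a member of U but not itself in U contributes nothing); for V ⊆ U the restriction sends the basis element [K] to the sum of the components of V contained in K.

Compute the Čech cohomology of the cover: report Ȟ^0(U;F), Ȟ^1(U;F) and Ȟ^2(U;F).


nerve of the cover:
  V12={s,t,u,v,w,x} V13={s,t,u,v,w,x} V23={p,s,t,u,v,w,x}
  V123={s,t,u,v,w,x}
components per intersection:
  V1: {s,t,u,w,x} {v}
  V2: {p,s,t,u,w,x} {r} {v}
  V3: {p,s,t,u,w,x} {q} {v}
  V12: {s,t,u,w,x} {v}
  V13: {s,t,u,w,x} {v}
  V23: {p,s,t,u,w,x} {v}
  V123: {s,t,u,w,x} {v}
C dims 8,6,2; δ0: rk 4, SNF 1^4; δ1: rk 2, SNF 1^2
Ȟ^0 = (8 − 4) − 0 = 4, so Ȟ^0 ≅ Z^4
Ȟ^1 = (6 − 2) − 4 = 0, so Ȟ^1 ≅ 0
Ȟ^2 = (2 − 0) − 2 = 0, so Ȟ^2 ≅ 0

Ȟ^0(U;F) ≅ Z^4,  Ȟ^1(U;F) ≅ 0,  Ȟ^2(U;F) ≅ 0


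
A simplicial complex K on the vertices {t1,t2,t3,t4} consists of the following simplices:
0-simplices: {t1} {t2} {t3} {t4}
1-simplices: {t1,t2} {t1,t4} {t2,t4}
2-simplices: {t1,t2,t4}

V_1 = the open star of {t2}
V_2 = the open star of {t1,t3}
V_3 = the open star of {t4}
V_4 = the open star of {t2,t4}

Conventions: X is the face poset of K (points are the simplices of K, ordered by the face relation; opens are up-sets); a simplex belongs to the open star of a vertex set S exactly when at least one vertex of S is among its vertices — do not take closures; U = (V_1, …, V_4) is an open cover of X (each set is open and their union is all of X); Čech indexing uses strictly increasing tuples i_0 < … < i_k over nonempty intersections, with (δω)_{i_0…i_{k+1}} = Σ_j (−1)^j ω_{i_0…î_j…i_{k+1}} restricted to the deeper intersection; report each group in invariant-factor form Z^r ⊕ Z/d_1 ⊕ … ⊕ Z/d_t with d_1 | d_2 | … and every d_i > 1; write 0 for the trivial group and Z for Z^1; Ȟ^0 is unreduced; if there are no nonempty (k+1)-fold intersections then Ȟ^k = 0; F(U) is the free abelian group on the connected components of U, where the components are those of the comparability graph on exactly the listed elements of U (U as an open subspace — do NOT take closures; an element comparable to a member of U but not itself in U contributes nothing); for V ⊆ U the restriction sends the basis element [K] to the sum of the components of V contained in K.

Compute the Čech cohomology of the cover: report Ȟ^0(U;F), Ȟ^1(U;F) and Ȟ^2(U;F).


nerve simplices:
  V1={{t2},{t1,t2},{t2,t4},{t1,t2,t4}} V2={{t1},{t3},{t1,t2},{t1,t4},{t1,t2,t4}} V3={{t4},{t1,t4},{t2,t4},{t1,t2,t4}} V4={{t2},{t4},{t1,t2},{t1,t4},{t2,t4},{t1,t2,t4}}
  V12={{t1,t2},{t1,t2,t4}} V13={{t2,t4},{t1,t2,t4}} V14={{t2},{t1,t2},{t2,t4},{t1,t2,t4}} V23={{t1,t4},{t1,t2,t4}} V24={{t1,t2},{t1,t4},{t1,t2,t4}} V34={{t4},{t1,t4},{t2,t4},{t1,t2,t4}}
  V123={{t1,t2,t4}} V124={{t1,t2},{t1,t2,t4}} V134={{t2,t4},{t1,t2,t4}} V234={{t1,t4},{t1,t2,t4}}
  V1234={{t1,t2,t4}}
components per intersection:
  V1: {{t2},{t1,t2},{t2,t4},{t1,t2,t4}}
  V2: {{t1},{t1,t2},{t1,t4},{t1,t2,t4}} {{t3}}
  V3: {{t4},{t1,t4},{t2,t4},{t1,t2,t4}}
  V4: {{t2},{t4},{t1,t2},{t1,t4},{t2,t4},{t1,t2,t4}}
  V12: {{t1,t2},{t1,t2,t4}}
  V13: {{t2,t4},{t1,t2,t4}}
  V14: {{t2},{t1,t2},{t2,t4},{t1,t2,t4}}
  V23: {{t1,t4},{t1,t2,t4}}
  V24: {{t1,t2},{t1,t4},{t1,t2,t4}}
  V34: {{t4},{t1,t4},{t2,t4},{t1,t2,t4}}
  V123: {{t1,t2,t4}}
  V124: {{t1,t2},{t1,t2,t4}}
  V134: {{t2,t4},{t1,t2,t4}}
  V234: {{t1,t4},{t1,t2,t4}}
  V1234: {{t1,t2,t4}}
C dims 5,6,4,1; δ0: rk 3, SNF 1^3; δ1: rk 3, SNF 1^3; δ2: rk 1, SNF 1^1
degree 0: 5−3−0 = 2 → Ȟ^0 ≅ Z^2
degree 1: 6−3−3 = 0 → Ȟ^1 ≅ 0
degree 2: 4−1−3 = 0 → Ȟ^2 ≅ 0

Ȟ^0(U;F) ≅ Z^2,  Ȟ^1(U;F) ≅ 0,  Ȟ^2(U;F) ≅ 0


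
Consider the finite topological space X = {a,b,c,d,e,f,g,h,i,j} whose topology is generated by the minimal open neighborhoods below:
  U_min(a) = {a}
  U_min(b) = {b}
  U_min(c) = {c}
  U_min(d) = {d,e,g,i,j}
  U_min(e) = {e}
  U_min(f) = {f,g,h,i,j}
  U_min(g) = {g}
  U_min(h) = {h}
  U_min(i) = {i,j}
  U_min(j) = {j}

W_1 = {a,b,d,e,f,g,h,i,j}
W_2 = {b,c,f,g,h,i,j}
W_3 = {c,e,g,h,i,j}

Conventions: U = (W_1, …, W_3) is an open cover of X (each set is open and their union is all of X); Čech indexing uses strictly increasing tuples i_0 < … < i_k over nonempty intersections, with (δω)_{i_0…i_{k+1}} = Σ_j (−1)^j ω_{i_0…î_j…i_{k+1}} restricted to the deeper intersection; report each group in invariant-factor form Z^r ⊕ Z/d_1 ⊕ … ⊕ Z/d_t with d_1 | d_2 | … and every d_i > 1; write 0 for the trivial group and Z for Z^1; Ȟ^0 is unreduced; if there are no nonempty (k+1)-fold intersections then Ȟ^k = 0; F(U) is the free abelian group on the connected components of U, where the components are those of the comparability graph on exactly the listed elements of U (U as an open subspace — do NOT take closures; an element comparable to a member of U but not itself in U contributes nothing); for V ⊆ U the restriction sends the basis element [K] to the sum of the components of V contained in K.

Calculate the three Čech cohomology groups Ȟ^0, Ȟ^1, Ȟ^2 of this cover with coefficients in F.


Ȟ^0(U;F) ≅ Z^4,  Ȟ^1(U;F) ≅ 0,  Ȟ^2(U;F) ≅ 0

nerve of the cover:
  W12={b,f,g,h,i,j} W13={e,g,h,i,j} W23={c,g,h,i,j}
  W123={g,h,i,j}
components per intersection:
  W1: {a} {b} {d,e,f,g,h,i,j}
  W2: {b} {c} {f,g,h,i,j}
  W3: {c} {e} {g} {h} {i,j}
  W12: {b} {f,g,h,i,j}
  W13: {e} {g} {h} {i,j}
  W23: {c} {g} {h} {i,j}
  W123: {g} {h} {i,j}
C dims 11,10,3; δ0: rk 7, SNF 1^7; δ1: rk 3, SNF 1^3
Ȟ^0 = (11 − 7) − 0 = 4, so Ȟ^0 ≅ Z^4
Ȟ^1 = (10 − 3) − 7 = 0, so Ȟ^1 ≅ 0
Ȟ^2 = (3 − 0) − 3 = 0, so Ȟ^2 ≅ 0


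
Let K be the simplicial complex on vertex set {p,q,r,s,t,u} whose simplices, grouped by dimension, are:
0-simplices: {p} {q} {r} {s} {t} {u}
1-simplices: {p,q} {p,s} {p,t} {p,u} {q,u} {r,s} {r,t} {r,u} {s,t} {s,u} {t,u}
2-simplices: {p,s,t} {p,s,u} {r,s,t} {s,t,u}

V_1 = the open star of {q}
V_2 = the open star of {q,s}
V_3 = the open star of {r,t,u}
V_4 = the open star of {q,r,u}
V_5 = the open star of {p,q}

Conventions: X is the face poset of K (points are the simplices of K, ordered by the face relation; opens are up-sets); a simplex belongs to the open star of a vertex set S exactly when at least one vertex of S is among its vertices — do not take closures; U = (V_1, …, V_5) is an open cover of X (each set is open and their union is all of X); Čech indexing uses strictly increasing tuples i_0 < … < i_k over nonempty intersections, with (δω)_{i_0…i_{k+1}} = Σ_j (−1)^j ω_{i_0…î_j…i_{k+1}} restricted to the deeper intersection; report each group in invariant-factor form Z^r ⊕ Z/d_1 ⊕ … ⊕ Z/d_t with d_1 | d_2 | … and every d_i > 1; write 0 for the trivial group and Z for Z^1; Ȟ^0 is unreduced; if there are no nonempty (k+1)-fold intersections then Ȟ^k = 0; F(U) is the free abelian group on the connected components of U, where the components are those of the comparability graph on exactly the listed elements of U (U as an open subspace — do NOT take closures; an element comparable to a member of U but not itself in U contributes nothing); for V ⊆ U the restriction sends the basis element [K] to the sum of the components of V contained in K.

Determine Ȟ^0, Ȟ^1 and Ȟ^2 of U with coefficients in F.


Ȟ^0 = Z,  Ȟ^1 = Z,  Ȟ^2 = 0

nonempty overlaps:
  V1={{q},{p,q},{q,u}} V2={{q},{s},{p,q},{p,s},{q,u},{r,s},{s,t},{s,u},{p,s,t},{p,s,u},{r,s,t},{s,t,u}} V3={{r},{t},{u},{p,t},{p,u},{q,u},{r,s},{r,t},{r,u},{s,t},{s,u},{t,u},{p,s,t},{p,s,u},{r,s,t},{s,t,u}} V4={{q},{r},{u},{p,q},{p,u},{q,u},{r,s},{r,t},{r,u},{s,u},{t,u},{p,s,u},{r,s,t},{s,t,u}} V5={{p},{q},{p,q},{p,s},{p,t},{p,u},{q,u},{p,s,t},{p,s,u}}
  V12={{q},{p,q},{q,u}} V13={{q,u}} V14={{q},{p,q},{q,u}} V15={{q},{p,q},{q,u}} V23={{q,u},{r,s},{s,t},{s,u},{p,s,t},{p,s,u},{r,s,t},{s,t,u}} V24={{q},{p,q},{q,u},{r,s},{s,u},{p,s,u},{r,s,t},{s,t,u}} V25={{q},{p,q},{p,s},{q,u},{p,s,t},{p,s,u}} V34={{r},{u},{p,u},{q,u},{r,s},{r,t},{r,u},{s,u},{t,u},{p,s,u},{r,s,t},{s,t,u}} V35={{p,t},{p,u},{q,u},{p,s,t},{p,s,u}} V45={{q},{p,q},{p,u},{q,u},{p,s,u}}
  V123={{q,u}} V124={{q},{p,q},{q,u}} V125={{q},{p,q},{q,u}} V134={{q,u}} V135={{q,u}} V145={{q},{p,q},{q,u}} V234={{q,u},{r,s},{s,u},{p,s,u},{r,s,t},{s,t,u}} V235={{q,u},{p,s,t},{p,s,u}} V245={{q},{p,q},{q,u},{p,s,u}} V345={{p,u},{q,u},{p,s,u}}
  V1234={{q,u}} V1235={{q,u}} V1245={{q},{p,q},{q,u}} V1345={{q,u}} V2345={{q,u},{p,s,u}}
  V12345={{q,u}}
components per intersection:
  V1: {{q},{p,q},{q,u}}
  V2: {{q},{p,q},{q,u}} {{s},{p,s},{r,s},{s,t},{s,u},{p,s,t},{p,s,u},{r,s,t},{s,t,u}}
  V3: {{r},{t},{u},{p,t},{p,u},{q,u},{r,s},{r,t},{r,u},{s,t},{s,u},{t,u},{p,s,t},{p,s,u},{r,s,t},{s,t,u}}
  V4: {{q},{r},{u},{p,q},{p,u},{q,u},{r,s},{r,t},{r,u},{s,u},{t,u},{p,s,u},{r,s,t},{s,t,u}}
  V5: {{p},{q},{p,q},{p,s},{p,t},{p,u},{q,u},{p,s,t},{p,s,u}}
  V12: {{q},{p,q},{q,u}}
  V13: {{q,u}}
  V14: {{q},{p,q},{q,u}}
  V15: {{q},{p,q},{q,u}}
  V23: {{q,u}} {{r,s},{s,t},{s,u},{p,s,t},{p,s,u},{r,s,t},{s,t,u}}
  V24: {{q},{p,q},{q,u}} {{r,s},{r,s,t}} {{s,u},{p,s,u},{s,t,u}}
  V25: {{q},{p,q},{q,u}} {{p,s},{p,s,t},{p,s,u}}
  V34: {{r},{u},{p,u},{q,u},{r,s},{r,t},{r,u},{s,u},{t,u},{p,s,u},{r,s,t},{s,t,u}}
  V35: {{p,t},{p,s,t}} {{p,u},{p,s,u}} {{q,u}}
  V45: {{q},{p,q},{q,u}} {{p,u},{p,s,u}}
  V123: {{q,u}}
  V124: {{q},{p,q},{q,u}}
  V125: {{q},{p,q},{q,u}}
  V134: {{q,u}}
  V135: {{q,u}}
  V145: {{q},{p,q},{q,u}}
  V234: {{q,u}} {{r,s},{r,s,t}} {{s,u},{p,s,u},{s,t,u}}
  V235: {{q,u}} {{p,s,t}} {{p,s,u}}
  V245: {{q},{p,q},{q,u}} {{p,s,u}}
  V345: {{p,u},{p,s,u}} {{q,u}}
  V1234: {{q,u}}
  V1235: {{q,u}}
  V1245: {{q},{p,q},{q,u}}
  V1345: {{q,u}}
  V2345: {{q,u}} {{p,s,u}}
  V12345: {{q,u}}
C dims 6,17,16,6; δ0: rk 5, SNF 1^5; δ1: rk 11, SNF 1^11; δ2: rk 5, SNF 1^5
degree 0: 6−5−0 = 1 → Ȟ^0 ≅ Z
degree 1: 17−11−5 = 1 → Ȟ^1 ≅ Z
degree 2: 16−5−11 = 0 → Ȟ^2 ≅ 0


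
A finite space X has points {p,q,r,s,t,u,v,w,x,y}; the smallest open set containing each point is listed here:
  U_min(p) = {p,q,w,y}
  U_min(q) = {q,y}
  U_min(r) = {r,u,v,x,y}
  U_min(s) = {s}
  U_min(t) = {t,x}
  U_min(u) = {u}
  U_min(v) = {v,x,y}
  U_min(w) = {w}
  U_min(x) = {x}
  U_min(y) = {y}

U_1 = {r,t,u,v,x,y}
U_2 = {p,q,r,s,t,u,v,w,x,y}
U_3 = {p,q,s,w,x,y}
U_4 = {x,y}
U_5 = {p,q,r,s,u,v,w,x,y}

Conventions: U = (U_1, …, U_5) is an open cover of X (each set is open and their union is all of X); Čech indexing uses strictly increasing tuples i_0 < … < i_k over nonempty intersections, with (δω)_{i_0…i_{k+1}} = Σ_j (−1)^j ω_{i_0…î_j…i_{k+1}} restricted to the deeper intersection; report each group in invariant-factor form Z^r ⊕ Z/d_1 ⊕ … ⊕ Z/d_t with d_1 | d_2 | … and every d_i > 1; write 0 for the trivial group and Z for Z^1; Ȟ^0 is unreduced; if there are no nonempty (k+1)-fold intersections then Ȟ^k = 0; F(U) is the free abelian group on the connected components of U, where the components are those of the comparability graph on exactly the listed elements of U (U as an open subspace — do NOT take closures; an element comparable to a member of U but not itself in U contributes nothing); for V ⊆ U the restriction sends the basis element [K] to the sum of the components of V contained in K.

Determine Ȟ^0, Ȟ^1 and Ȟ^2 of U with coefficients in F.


Ȟ^0(U;F) ≅ Z^2, Ȟ^1(U;F) ≅ 0 and Ȟ^2(U;F) ≅ 0

nonempty intersections:
  U12={r,t,u,v,x,y} U13={x,y} U14={x,y} U15={r,u,v,x,y} U23={p,q,s,w,x,y} U24={x,y} U25={p,q,r,s,u,v,w,x,y} U34={x,y} U35={p,q,s,w,x,y} U45={x,y}
  U123={x,y} U124={x,y} U125={r,u,v,x,y} U134={x,y} U135={x,y} U145={x,y} U234={x,y} U235={p,q,s,w,x,y} U245={x,y} U345={x,y}
  U1234={x,y} U1235={x,y} U1245={x,y} U1345={x,y} U2345={x,y}
  U12345={x,y}
components per intersection:
  U1: {r,t,u,v,x,y}
  U2: {p,q,r,t,u,v,w,x,y} {s}
  U3: {p,q,w,y} {s} {x}
  U4: {x} {y}
  U5: {p,q,r,u,v,w,x,y} {s}
  U12: {r,t,u,v,x,y}
  U13: {x} {y}
  U14: {x} {y}
  U15: {r,u,v,x,y}
  U23: {p,q,w,y} {s} {x}
  U24: {x} {y}
  U25: {p,q,r,u,v,w,x,y} {s}
  U34: {x} {y}
  U35: {p,q,w,y} {s} {x}
  U45: {x} {y}
  U123: {x} {y}
  U124: {x} {y}
  U125: {r,u,v,x,y}
  U134: {x} {y}
  U135: {x} {y}
  U145: {x} {y}
  U234: {x} {y}
  U235: {p,q,w,y} {s} {x}
  U245: {x} {y}
  U345: {x} {y}
  U1234: {x} {y}
  U1235: {x} {y}
  U1245: {x} {y}
  U1345: {x} {y}
  U2345: {x} {y}
  U12345: {x} {y}
C dims 10,20,20,10; δ0: rk 8, SNF 1^8; δ1: rk 12, SNF 1^12; δ2: rk 8, SNF 1^8
Ȟ^0: (10−8)−0=2 ⇒ Z^2
Ȟ^1: (20−12)−8=0 ⇒ 0
Ȟ^2: (20−8)−12=0 ⇒ 0


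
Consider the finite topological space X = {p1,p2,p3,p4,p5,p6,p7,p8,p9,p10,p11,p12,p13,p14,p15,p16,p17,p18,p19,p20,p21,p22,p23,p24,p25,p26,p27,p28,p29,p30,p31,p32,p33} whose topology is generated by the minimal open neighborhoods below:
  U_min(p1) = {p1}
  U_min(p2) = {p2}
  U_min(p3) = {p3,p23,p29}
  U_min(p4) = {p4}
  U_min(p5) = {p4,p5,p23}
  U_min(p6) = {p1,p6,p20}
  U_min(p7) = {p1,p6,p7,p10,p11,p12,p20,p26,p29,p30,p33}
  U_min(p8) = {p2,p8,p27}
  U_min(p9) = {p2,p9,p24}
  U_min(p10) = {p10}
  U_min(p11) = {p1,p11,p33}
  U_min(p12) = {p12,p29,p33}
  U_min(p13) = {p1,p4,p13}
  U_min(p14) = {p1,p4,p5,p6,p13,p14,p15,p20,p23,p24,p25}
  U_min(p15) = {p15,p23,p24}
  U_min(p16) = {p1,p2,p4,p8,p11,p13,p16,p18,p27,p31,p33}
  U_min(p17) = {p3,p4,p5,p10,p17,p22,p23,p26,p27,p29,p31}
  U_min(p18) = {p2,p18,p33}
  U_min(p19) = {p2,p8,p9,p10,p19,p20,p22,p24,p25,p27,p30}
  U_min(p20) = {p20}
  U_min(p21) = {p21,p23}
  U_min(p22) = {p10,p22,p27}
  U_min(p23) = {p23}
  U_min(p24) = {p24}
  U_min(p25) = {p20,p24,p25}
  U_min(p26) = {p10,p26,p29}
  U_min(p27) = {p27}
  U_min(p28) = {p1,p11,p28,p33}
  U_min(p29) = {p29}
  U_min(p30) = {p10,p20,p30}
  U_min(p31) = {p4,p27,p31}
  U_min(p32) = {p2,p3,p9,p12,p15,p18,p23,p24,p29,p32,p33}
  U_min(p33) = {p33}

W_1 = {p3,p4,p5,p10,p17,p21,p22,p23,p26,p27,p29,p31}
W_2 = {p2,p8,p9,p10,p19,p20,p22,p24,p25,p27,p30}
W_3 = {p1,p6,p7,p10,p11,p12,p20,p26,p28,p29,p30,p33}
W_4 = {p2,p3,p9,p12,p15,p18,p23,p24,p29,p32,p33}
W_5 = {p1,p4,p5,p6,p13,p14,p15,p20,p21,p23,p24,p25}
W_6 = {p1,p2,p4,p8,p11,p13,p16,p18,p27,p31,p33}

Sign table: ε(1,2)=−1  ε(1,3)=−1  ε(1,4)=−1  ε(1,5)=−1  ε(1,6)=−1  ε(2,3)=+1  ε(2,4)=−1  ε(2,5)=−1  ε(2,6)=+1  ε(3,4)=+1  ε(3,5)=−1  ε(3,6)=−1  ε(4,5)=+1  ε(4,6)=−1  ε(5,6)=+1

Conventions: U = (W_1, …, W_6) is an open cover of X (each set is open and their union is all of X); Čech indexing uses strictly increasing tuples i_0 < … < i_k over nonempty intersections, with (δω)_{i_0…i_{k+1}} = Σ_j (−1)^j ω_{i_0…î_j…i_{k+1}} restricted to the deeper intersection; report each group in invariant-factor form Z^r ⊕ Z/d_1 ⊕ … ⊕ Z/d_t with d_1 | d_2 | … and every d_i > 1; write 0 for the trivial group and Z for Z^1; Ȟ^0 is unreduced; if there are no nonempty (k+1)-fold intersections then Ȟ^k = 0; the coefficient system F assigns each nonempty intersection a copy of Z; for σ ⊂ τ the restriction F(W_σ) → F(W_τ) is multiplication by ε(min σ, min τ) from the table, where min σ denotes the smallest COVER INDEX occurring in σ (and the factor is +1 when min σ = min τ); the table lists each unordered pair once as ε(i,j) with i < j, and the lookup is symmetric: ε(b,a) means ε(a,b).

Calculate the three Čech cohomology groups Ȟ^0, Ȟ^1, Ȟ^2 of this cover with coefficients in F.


nerve simplices:
  W12={p10,p22,p27} W13={p10,p26,p29} W14={p3,p23,p29} W15={p4,p5,p21,p23} W16={p4,p27,p31} W23={p10,p20,p30} W24={p2,p9,p24} W25={p20,p24,p25} W26={p2,p8,p27} W34={p12,p29,p33} W35={p1,p6,p20} W36={p1,p11,p33} W45={p15,p23,p24} W46={p2,p18,p33} W56={p1,p4,p13}
  W123={p10} W126={p27} W134={p29} W145={p23} W156={p4} W235={p20} W245={p24} W246={p2} W346={p33} W356={p1}
C dims 6,15,10; δ0: rk 6, SNF 1^5·2; δ1: rk 9, SNF 1^9
degree 0: 6−6−0 = 0 → Ȟ^0 ≅ 0
degree 1: 15−9−6 = 0 plus torsion [2] → Ȟ^1 ≅ Z/2
degree 2: 10−0−9 = 1 → Ȟ^2 ≅ Z

Ȟ^0(U;F) ≅ 0, Ȟ^1(U;F) ≅ Z/2 and Ȟ^2(U;F) ≅ Z


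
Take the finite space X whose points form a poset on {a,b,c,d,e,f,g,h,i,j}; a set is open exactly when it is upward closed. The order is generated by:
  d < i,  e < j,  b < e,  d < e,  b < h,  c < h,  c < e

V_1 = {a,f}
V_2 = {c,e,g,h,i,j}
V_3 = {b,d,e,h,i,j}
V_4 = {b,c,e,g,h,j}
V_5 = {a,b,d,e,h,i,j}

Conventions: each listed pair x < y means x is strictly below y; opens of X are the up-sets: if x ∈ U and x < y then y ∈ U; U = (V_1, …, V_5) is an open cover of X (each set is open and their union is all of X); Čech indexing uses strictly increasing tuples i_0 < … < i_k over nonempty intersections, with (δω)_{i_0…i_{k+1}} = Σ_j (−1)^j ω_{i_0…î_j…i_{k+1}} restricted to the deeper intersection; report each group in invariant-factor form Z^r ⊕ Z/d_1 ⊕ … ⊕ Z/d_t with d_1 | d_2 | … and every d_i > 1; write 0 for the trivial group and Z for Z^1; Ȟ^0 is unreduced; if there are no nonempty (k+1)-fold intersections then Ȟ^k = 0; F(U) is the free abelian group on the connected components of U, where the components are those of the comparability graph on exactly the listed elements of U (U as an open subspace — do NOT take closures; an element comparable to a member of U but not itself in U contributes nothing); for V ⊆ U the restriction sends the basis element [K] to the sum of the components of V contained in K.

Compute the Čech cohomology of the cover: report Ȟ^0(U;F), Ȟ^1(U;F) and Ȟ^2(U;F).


Ȟ^0 = Z^4,  Ȟ^1 = 0,  Ȟ^2 = 0

nonempty intersections:
  V15={a} V23={e,h,i,j} V24={c,e,g,h,j} V25={e,h,i,j} V34={b,e,h,j} V35={b,d,e,h,i,j} V45={b,e,h,j}
  V234={e,h,j} V235={e,h,i,j} V245={e,h,j} V345={b,e,h,j}
  V2345={e,h,j}
components per intersection:
  V1: {a} {f}
  V2: {c,e,h,j} {g} {i}
  V3: {b,d,e,h,i,j}
  V4: {b,c,e,h,j} {g}
  V5: {a} {b,d,e,h,i,j}
  V15: {a}
  V23: {e,j} {h} {i}
  V24: {c,e,h,j} {g}
  V25: {e,j} {h} {i}
  V34: {b,e,h,j}
  V35: {b,d,e,h,i,j}
  V45: {b,e,h,j}
  V234: {e,j} {h}
  V235: {e,j} {h} {i}
  V245: {e,j} {h}
  V345: {b,e,h,j}
  V2345: {e,j} {h}
C dims 10,12,8,2; δ0: rk 6, SNF 1^6; δ1: rk 6, SNF 1^6; δ2: rk 2, SNF 1^2
Ȟ^0: (10−6)−0=4 ⇒ Z^4
Ȟ^1: (12−6)−6=0 ⇒ 0
Ȟ^2: (8−2)−6=0 ⇒ 0


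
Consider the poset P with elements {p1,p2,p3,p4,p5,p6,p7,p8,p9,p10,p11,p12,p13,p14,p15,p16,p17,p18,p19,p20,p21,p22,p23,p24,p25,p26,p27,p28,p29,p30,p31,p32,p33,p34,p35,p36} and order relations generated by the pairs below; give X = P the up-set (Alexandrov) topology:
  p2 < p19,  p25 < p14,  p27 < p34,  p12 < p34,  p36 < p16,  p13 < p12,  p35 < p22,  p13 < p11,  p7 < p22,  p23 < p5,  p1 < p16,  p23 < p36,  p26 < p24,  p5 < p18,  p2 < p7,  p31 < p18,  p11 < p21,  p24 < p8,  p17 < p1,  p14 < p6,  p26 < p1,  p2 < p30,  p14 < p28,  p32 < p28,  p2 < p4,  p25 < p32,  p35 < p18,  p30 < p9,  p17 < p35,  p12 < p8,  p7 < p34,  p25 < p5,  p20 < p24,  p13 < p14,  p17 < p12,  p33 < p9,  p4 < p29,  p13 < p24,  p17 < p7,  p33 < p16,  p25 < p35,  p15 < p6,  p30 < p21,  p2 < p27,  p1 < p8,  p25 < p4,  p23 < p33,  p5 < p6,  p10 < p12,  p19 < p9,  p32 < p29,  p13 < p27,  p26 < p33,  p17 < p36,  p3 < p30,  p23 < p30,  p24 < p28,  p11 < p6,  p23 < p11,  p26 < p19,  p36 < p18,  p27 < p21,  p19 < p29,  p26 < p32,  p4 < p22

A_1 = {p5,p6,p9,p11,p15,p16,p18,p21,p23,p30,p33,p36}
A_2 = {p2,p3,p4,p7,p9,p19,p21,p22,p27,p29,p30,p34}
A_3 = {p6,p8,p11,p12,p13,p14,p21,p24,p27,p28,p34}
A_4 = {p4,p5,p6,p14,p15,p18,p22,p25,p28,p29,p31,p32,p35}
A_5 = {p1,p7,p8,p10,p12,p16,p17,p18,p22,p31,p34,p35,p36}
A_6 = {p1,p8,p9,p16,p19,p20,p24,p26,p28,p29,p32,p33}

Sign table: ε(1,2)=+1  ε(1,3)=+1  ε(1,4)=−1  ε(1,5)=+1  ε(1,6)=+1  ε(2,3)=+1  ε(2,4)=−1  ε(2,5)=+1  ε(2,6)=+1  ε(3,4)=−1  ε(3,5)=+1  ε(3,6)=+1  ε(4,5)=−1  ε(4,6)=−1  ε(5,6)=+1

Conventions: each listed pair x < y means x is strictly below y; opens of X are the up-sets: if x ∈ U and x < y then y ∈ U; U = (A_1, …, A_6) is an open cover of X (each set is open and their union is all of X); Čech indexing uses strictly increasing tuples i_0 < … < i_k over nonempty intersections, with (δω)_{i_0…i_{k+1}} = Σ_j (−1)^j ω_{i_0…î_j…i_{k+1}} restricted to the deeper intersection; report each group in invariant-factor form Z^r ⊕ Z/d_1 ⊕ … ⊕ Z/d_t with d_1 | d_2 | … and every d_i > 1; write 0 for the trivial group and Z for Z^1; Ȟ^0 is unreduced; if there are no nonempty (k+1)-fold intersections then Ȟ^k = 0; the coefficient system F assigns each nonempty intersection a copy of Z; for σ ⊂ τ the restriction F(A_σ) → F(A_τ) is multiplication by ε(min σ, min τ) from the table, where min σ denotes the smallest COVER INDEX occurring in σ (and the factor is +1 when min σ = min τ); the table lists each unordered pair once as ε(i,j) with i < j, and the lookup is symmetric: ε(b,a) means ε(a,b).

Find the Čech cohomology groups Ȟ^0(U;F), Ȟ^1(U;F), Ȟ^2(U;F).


Ȟ^0 ≅ Z,  Ȟ^1 ≅ 0,  Ȟ^2 ≅ Z/2

nonempty overlaps:
  A12={p9,p21,p30} A13={p6,p11,p21} A14={p5,p6,p15,p18} A15={p16,p18,p36} A16={p9,p16,p33} A23={p21,p27,p34} A24={p4,p22,p29} A25={p7,p22,p34} A26={p9,p19,p29} A34={p6,p14,p28} A35={p8,p12,p34} A36={p8,p24,p28} A45={p18,p22,p31,p35} A46={p28,p29,p32} A56={p1,p8,p16}
  A123={p21} A126={p9} A134={p6} A145={p18} A156={p16} A235={p34} A245={p22} A246={p29} A346={p28} A356={p8}
C dims 6,15,10; δ0: rk 5, SNF 1^5; δ1: rk 10, SNF 1^9·2
degree 0: 6−5−0 = 1 → Ȟ^0 ≅ Z
degree 1: 15−10−5 = 0 → Ȟ^1 ≅ 0
degree 2: 10−0−10 = 0 plus torsion [2] → Ȟ^2 ≅ Z/2


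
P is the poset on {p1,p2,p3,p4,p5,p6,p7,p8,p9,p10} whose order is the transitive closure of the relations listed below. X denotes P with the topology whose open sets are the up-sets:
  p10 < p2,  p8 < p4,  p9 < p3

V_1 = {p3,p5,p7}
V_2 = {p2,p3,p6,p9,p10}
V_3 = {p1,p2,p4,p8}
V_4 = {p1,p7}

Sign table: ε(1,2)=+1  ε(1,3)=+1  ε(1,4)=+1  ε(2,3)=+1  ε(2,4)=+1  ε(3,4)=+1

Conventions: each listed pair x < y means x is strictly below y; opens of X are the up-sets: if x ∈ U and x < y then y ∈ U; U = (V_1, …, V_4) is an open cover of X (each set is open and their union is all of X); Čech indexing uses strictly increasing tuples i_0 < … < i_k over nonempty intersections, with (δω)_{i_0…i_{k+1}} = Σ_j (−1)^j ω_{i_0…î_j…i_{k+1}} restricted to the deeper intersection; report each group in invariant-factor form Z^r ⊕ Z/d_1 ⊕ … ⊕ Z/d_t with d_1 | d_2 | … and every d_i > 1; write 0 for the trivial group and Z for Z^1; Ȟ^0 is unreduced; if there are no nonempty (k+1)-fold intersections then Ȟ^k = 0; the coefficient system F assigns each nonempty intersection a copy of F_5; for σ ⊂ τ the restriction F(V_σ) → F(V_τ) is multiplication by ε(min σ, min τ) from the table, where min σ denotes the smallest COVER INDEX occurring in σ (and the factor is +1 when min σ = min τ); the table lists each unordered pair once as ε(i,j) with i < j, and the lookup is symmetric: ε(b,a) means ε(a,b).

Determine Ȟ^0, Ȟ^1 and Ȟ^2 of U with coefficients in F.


Ȟ^0(U;F) ≅ Z/5, Ȟ^1(U;F) ≅ Z/5 and Ȟ^2(U;F) ≅ 0

nerve simplices:
  V12={p3} V14={p7} V23={p2} V34={p1}
C dims 4,4; δ0: rk_F5 3
degree 0: 4−3−0 = 1 → Ȟ^0 ≅ Z/5
degree 1: 4−0−3 = 1 → Ȟ^1 ≅ Z/5
degree 2: 0−0−0 = 0 → Ȟ^2 ≅ 0


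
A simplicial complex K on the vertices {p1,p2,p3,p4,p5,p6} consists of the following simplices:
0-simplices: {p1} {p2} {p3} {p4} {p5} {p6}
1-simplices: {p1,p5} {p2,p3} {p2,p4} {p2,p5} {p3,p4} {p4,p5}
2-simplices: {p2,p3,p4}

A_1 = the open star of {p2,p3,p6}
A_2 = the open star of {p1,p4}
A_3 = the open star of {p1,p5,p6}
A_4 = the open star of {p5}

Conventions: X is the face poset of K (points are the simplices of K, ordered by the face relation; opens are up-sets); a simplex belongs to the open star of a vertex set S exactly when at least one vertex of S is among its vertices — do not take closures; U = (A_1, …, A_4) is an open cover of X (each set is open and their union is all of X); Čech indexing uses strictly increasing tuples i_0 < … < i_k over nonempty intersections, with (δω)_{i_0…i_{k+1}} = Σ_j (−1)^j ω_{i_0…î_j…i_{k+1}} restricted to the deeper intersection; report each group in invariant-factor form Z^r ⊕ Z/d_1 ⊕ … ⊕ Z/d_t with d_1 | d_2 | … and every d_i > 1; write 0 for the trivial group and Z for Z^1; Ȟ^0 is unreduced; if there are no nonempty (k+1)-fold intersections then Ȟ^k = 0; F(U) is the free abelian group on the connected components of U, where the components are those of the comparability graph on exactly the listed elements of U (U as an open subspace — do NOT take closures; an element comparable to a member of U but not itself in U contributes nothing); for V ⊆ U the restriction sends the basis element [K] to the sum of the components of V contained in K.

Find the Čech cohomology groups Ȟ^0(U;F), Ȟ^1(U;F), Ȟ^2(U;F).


Ȟ^0 = Z^2, Ȟ^1 = Z, Ȟ^2 = 0

cover nerve:
  A1={{p2},{p3},{p6},{p2,p3},{p2,p4},{p2,p5},{p3,p4},{p2,p3,p4}} A2={{p1},{p4},{p1,p5},{p2,p4},{p3,p4},{p4,p5},{p2,p3,p4}} A3={{p1},{p5},{p6},{p1,p5},{p2,p5},{p4,p5}} A4={{p5},{p1,p5},{p2,p5},{p4,p5}}
  A12={{p2,p4},{p3,p4},{p2,p3,p4}} A13={{p6},{p2,p5}} A14={{p2,p5}} A23={{p1},{p1,p5},{p4,p5}} A24={{p1,p5},{p4,p5}} A34={{p5},{p1,p5},{p2,p5},{p4,p5}}
  A134={{p2,p5}} A234={{p1,p5},{p4,p5}}
components per intersection:
  A1: {{p2},{p3},{p2,p3},{p2,p4},{p2,p5},{p3,p4},{p2,p3,p4}} {{p6}}
  A2: {{p1},{p1,p5}} {{p4},{p2,p4},{p3,p4},{p4,p5},{p2,p3,p4}}
  A3: {{p1},{p5},{p1,p5},{p2,p5},{p4,p5}} {{p6}}
  A4: {{p5},{p1,p5},{p2,p5},{p4,p5}}
  A12: {{p2,p4},{p3,p4},{p2,p3,p4}}
  A13: {{p6}} {{p2,p5}}
  A14: {{p2,p5}}
  A23: {{p1},{p1,p5}} {{p4,p5}}
  A24: {{p1,p5}} {{p4,p5}}
  A34: {{p5},{p1,p5},{p2,p5},{p4,p5}}
  A134: {{p2,p5}}
  A234: {{p1,p5}} {{p4,p5}}
C dims 7,9,3; δ0: rk 5, SNF 1^5; δ1: rk 3, SNF 1^3
Ȟ^0: (7−5)−0=2 ⇒ Z^2
Ȟ^1: (9−3)−5=1 ⇒ Z
Ȟ^2: (3−0)−3=0 ⇒ 0


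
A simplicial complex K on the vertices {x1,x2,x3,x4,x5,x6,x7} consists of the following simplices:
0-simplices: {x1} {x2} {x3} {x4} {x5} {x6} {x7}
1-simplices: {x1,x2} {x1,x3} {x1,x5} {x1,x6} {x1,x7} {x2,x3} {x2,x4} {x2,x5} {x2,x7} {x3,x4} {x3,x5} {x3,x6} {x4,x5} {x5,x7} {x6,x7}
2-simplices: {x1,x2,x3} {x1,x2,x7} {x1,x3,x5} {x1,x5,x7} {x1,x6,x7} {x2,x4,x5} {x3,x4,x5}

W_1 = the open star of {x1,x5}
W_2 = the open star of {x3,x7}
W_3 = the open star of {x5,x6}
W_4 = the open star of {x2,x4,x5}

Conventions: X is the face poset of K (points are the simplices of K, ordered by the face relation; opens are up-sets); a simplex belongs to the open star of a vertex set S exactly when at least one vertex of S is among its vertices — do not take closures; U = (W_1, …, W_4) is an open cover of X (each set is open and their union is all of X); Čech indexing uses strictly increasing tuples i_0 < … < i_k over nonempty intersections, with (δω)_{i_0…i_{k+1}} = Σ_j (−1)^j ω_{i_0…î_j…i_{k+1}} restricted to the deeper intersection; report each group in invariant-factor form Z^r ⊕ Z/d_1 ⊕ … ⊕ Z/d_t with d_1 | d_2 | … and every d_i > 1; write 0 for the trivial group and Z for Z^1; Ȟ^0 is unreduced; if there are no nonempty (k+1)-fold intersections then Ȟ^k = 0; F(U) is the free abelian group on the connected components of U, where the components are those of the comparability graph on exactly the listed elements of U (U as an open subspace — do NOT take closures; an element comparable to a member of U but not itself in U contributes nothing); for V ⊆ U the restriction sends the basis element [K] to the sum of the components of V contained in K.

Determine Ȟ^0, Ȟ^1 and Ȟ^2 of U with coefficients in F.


Ȟ^0 = Z; Ȟ^1 = Z^2; Ȟ^2 = 0

nonempty overlaps:
  W1={{x1},{x5},{x1,x2},{x1,x3},{x1,x5},{x1,x6},{x1,x7},{x2,x5},{x3,x5},{x4,x5},{x5,x7},{x1,x2,x3},{x1,x2,x7},{x1,x3,x5},{x1,x5,x7},{x1,x6,x7},{x2,x4,x5},{x3,x4,x5}} W2={{x3},{x7},{x1,x3},{x1,x7},{x2,x3},{x2,x7},{x3,x4},{x3,x5},{x3,x6},{x5,x7},{x6,x7},{x1,x2,x3},{x1,x2,x7},{x1,x3,x5},{x1,x5,x7},{x1,x6,x7},{x3,x4,x5}} W3={{x5},{x6},{x1,x5},{x1,x6},{x2,x5},{x3,x5},{x3,x6},{x4,x5},{x5,x7},{x6,x7},{x1,x3,x5},{x1,x5,x7},{x1,x6,x7},{x2,x4,x5},{x3,x4,x5}} W4={{x2},{x4},{x5},{x1,x2},{x1,x5},{x2,x3},{x2,x4},{x2,x5},{x2,x7},{x3,x4},{x3,x5},{x4,x5},{x5,x7},{x1,x2,x3},{x1,x2,x7},{x1,x3,x5},{x1,x5,x7},{x2,x4,x5},{x3,x4,x5}}
  W12={{x1,x3},{x1,x7},{x3,x5},{x5,x7},{x1,x2,x3},{x1,x2,x7},{x1,x3,x5},{x1,x5,x7},{x1,x6,x7},{x3,x4,x5}} W13={{x5},{x1,x5},{x1,x6},{x2,x5},{x3,x5},{x4,x5},{x5,x7},{x1,x3,x5},{x1,x5,x7},{x1,x6,x7},{x2,x4,x5},{x3,x4,x5}} W14={{x5},{x1,x2},{x1,x5},{x2,x5},{x3,x5},{x4,x5},{x5,x7},{x1,x2,x3},{x1,x2,x7},{x1,x3,x5},{x1,x5,x7},{x2,x4,x5},{x3,x4,x5}} W23={{x3,x5},{x3,x6},{x5,x7},{x6,x7},{x1,x3,x5},{x1,x5,x7},{x1,x6,x7},{x3,x4,x5}} W24={{x2,x3},{x2,x7},{x3,x4},{x3,x5},{x5,x7},{x1,x2,x3},{x1,x2,x7},{x1,x3,x5},{x1,x5,x7},{x3,x4,x5}} W34={{x5},{x1,x5},{x2,x5},{x3,x5},{x4,x5},{x5,x7},{x1,x3,x5},{x1,x5,x7},{x2,x4,x5},{x3,x4,x5}}
  W123={{x3,x5},{x5,x7},{x1,x3,x5},{x1,x5,x7},{x1,x6,x7},{x3,x4,x5}} W124={{x3,x5},{x5,x7},{x1,x2,x3},{x1,x2,x7},{x1,x3,x5},{x1,x5,x7},{x3,x4,x5}} W134={{x5},{x1,x5},{x2,x5},{x3,x5},{x4,x5},{x5,x7},{x1,x3,x5},{x1,x5,x7},{x2,x4,x5},{x3,x4,x5}} W234={{x3,x5},{x5,x7},{x1,x3,x5},{x1,x5,x7},{x3,x4,x5}}
  W1234={{x3,x5},{x5,x7},{x1,x3,x5},{x1,x5,x7},{x3,x4,x5}}
components per intersection:
  W1: {{x1},{x5},{x1,x2},{x1,x3},{x1,x5},{x1,x6},{x1,x7},{x2,x5},{x3,x5},{x4,x5},{x5,x7},{x1,x2,x3},{x1,x2,x7},{x1,x3,x5},{x1,x5,x7},{x1,x6,x7},{x2,x4,x5},{x3,x4,x5}}
  W2: {{x3},{x1,x3},{x2,x3},{x3,x4},{x3,x5},{x3,x6},{x1,x2,x3},{x1,x3,x5},{x3,x4,x5}} {{x7},{x1,x7},{x2,x7},{x5,x7},{x6,x7},{x1,x2,x7},{x1,x5,x7},{x1,x6,x7}}
  W3: {{x5},{x1,x5},{x2,x5},{x3,x5},{x4,x5},{x5,x7},{x1,x3,x5},{x1,x5,x7},{x2,x4,x5},{x3,x4,x5}} {{x6},{x1,x6},{x3,x6},{x6,x7},{x1,x6,x7}}
  W4: {{x2},{x4},{x5},{x1,x2},{x1,x5},{x2,x3},{x2,x4},{x2,x5},{x2,x7},{x3,x4},{x3,x5},{x4,x5},{x5,x7},{x1,x2,x3},{x1,x2,x7},{x1,x3,x5},{x1,x5,x7},{x2,x4,x5},{x3,x4,x5}}
  W12: {{x1,x3},{x3,x5},{x1,x2,x3},{x1,x3,x5},{x3,x4,x5}} {{x1,x7},{x5,x7},{x1,x2,x7},{x1,x5,x7},{x1,x6,x7}}
  W13: {{x5},{x1,x5},{x2,x5},{x3,x5},{x4,x5},{x5,x7},{x1,x3,x5},{x1,x5,x7},{x2,x4,x5},{x3,x4,x5}} {{x1,x6},{x1,x6,x7}}
  W14: {{x5},{x1,x5},{x2,x5},{x3,x5},{x4,x5},{x5,x7},{x1,x3,x5},{x1,x5,x7},{x2,x4,x5},{x3,x4,x5}} {{x1,x2},{x1,x2,x3},{x1,x2,x7}}
  W23: {{x3,x5},{x1,x3,x5},{x3,x4,x5}} {{x3,x6}} {{x5,x7},{x1,x5,x7}} {{x6,x7},{x1,x6,x7}}
  W24: {{x2,x3},{x1,x2,x3}} {{x2,x7},{x1,x2,x7}} {{x3,x4},{x3,x5},{x1,x3,x5},{x3,x4,x5}} {{x5,x7},{x1,x5,x7}}
  W34: {{x5},{x1,x5},{x2,x5},{x3,x5},{x4,x5},{x5,x7},{x1,x3,x5},{x1,x5,x7},{x2,x4,x5},{x3,x4,x5}}
  W123: {{x3,x5},{x1,x3,x5},{x3,x4,x5}} {{x5,x7},{x1,x5,x7}} {{x1,x6,x7}}
  W124: {{x3,x5},{x1,x3,x5},{x3,x4,x5}} {{x5,x7},{x1,x5,x7}} {{x1,x2,x3}} {{x1,x2,x7}}
  W134: {{x5},{x1,x5},{x2,x5},{x3,x5},{x4,x5},{x5,x7},{x1,x3,x5},{x1,x5,x7},{x2,x4,x5},{x3,x4,x5}}
  W234: {{x3,x5},{x1,x3,x5},{x3,x4,x5}} {{x5,x7},{x1,x5,x7}}
  W1234: {{x3,x5},{x1,x3,x5},{x3,x4,x5}} {{x5,x7},{x1,x5,x7}}
C dims 6,15,10,2; δ0: rk 5, SNF 1^5; δ1: rk 8, SNF 1^8; δ2: rk 2, SNF 1^2
degree 0: 6−5−0 = 1 → Ȟ^0 ≅ Z
degree 1: 15−8−5 = 2 → Ȟ^1 ≅ Z^2
degree 2: 10−2−8 = 0 → Ȟ^2 ≅ 0


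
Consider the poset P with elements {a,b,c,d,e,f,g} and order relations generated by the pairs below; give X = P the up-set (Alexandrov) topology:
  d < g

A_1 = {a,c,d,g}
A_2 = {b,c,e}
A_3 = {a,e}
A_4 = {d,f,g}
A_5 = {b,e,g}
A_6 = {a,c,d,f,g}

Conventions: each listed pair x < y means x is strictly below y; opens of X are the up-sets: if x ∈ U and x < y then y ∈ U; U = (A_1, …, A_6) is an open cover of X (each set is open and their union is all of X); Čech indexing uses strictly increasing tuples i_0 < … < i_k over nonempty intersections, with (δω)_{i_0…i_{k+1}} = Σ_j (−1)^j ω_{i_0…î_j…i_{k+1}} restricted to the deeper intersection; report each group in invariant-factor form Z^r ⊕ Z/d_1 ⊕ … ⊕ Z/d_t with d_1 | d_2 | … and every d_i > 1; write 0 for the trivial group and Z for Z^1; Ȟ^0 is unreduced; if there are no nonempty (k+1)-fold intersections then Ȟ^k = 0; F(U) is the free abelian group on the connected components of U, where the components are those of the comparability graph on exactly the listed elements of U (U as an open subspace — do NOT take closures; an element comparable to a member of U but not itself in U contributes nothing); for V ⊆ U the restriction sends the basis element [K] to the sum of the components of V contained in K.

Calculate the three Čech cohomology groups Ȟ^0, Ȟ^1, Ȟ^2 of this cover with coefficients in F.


Ȟ^0 = Z^6, Ȟ^1 = 0 and Ȟ^2 = 0

intersection data:
  A12={c} A13={a} A14={d,g} A15={g} A16={a,c,d,g} A23={e} A25={b,e} A26={c} A35={e} A36={a} A45={g} A46={d,f,g} A56={g}
  A126={c} A136={a} A145={g} A146={d,g} A156={g} A235={e} A456={g}
  A1456={g}
components per intersection:
  A1: {a} {c} {d,g}
  A2: {b} {c} {e}
  A3: {a} {e}
  A4: {d,g} {f}
  A5: {b} {e} {g}
  A6: {a} {c} {d,g} {f}
  A12: {c}
  A13: {a}
  A14: {d,g}
  A15: {g}
  A16: {a} {c} {d,g}
  A23: {e}
  A25: {b} {e}
  A26: {c}
  A35: {e}
  A36: {a}
  A45: {g}
  A46: {d,g} {f}
  A56: {g}
  A126: {c}
  A136: {a}
  A145: {g}
  A146: {d,g}
  A156: {g}
  A235: {e}
  A456: {g}
  A1456: {g}
C dims 17,17,7,1; δ0: rk 11, SNF 1^11; δ1: rk 6, SNF 1^6; δ2: rk 1, SNF 1^1
Ȟ^0 = (17 − 11) − 0 = 6, so Ȟ^0 ≅ Z^6
Ȟ^1 = (17 − 6) − 11 = 0, so Ȟ^1 ≅ 0
Ȟ^2 = (7 − 1) − 6 = 0, so Ȟ^2 ≅ 0


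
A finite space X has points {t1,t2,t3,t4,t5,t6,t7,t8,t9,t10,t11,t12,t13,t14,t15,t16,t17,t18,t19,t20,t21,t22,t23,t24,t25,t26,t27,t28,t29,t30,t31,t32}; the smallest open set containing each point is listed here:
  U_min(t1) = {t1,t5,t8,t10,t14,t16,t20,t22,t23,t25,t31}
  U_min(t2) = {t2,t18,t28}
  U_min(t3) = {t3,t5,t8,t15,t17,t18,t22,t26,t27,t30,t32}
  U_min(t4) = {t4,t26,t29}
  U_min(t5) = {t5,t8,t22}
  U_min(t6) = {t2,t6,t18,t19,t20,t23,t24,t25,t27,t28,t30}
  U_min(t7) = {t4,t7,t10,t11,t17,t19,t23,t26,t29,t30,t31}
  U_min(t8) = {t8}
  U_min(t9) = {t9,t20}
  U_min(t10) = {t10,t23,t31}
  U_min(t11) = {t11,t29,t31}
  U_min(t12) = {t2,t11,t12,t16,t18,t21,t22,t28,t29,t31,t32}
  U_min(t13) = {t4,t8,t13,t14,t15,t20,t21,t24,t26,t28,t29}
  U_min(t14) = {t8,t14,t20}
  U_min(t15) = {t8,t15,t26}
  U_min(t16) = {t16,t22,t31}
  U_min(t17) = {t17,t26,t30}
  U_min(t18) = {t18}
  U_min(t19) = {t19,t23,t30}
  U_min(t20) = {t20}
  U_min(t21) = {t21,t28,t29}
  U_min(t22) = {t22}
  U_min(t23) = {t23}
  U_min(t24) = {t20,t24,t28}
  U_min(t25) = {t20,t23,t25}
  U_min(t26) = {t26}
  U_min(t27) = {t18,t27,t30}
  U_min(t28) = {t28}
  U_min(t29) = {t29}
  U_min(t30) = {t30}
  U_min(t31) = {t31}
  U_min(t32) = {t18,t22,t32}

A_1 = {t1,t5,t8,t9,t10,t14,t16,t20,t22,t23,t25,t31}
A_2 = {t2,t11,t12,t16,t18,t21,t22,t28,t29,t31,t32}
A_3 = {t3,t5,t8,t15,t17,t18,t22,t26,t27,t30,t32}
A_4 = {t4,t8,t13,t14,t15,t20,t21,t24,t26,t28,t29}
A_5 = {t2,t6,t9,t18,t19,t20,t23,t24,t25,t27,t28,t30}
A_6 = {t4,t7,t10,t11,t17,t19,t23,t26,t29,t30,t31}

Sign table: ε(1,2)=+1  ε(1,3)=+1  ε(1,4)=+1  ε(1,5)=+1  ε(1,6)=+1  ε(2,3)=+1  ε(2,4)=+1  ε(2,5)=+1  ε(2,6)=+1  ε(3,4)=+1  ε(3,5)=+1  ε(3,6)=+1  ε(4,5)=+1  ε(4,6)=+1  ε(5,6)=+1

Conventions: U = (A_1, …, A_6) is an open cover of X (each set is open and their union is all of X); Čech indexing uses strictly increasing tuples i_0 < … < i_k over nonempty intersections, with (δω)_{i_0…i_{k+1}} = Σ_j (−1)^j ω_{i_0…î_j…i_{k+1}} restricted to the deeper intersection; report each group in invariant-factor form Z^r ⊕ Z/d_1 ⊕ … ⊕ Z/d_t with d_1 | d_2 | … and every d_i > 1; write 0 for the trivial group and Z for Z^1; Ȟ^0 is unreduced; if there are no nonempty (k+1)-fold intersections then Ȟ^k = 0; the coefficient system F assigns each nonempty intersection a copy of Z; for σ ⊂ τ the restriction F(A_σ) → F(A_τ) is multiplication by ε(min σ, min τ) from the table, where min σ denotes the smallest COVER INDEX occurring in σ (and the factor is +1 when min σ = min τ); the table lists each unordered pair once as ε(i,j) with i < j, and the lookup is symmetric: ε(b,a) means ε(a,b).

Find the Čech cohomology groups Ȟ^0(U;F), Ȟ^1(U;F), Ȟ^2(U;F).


nonempty overlaps:
  A12={t16,t22,t31} A13={t5,t8,t22} A14={t8,t14,t20} A15={t9,t20,t23,t25} A16={t10,t23,t31} A23={t18,t22,t32} A24={t21,t28,t29} A25={t2,t18,t28} A26={t11,t29,t31} A34={t8,t15,t26} A35={t18,t27,t30} A36={t17,t26,t30} A45={t20,t24,t28} A46={t4,t26,t29} A56={t19,t23,t30}
  A123={t22} A126={t31} A134={t8} A145={t20} A156={t23} A235={t18} A245={t28} A246={t29} A346={t26} A356={t30}
C dims 6,15,10; δ0: rk 5, SNF 1^5; δ1: rk 10, SNF 1^9·2
degree 0: 6−5−0 = 1 → Ȟ^0 ≅ Z
degree 1: 15−10−5 = 0 → Ȟ^1 ≅ 0
degree 2: 10−0−10 = 0 plus torsion [2] → Ȟ^2 ≅ Z/2

Ȟ^0(U;F) ≅ Z, Ȟ^1(U;F) ≅ 0, Ȟ^2(U;F) ≅ Z/2


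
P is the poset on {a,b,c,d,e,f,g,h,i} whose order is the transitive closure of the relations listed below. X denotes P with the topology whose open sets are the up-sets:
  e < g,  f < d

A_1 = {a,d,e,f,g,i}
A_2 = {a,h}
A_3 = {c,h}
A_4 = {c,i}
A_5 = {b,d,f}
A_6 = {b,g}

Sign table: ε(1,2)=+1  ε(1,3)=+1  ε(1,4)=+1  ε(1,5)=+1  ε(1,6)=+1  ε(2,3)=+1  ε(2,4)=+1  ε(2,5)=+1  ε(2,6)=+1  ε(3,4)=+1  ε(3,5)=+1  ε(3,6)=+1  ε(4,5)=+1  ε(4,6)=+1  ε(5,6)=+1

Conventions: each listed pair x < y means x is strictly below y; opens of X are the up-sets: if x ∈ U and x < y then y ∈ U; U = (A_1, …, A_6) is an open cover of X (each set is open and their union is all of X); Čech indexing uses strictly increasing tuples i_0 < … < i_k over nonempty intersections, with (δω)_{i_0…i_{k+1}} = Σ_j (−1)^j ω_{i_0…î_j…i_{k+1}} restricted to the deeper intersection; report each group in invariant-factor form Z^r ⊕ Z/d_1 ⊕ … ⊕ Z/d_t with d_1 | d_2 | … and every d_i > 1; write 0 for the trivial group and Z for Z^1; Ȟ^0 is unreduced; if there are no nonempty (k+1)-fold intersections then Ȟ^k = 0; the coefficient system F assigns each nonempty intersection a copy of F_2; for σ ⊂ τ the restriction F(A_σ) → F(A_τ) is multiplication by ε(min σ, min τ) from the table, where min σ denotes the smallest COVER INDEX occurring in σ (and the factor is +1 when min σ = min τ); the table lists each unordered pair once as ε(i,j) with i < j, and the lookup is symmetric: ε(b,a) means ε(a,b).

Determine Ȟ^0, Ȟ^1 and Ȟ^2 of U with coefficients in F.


Ȟ^0(U;F) ≅ Z/2, Ȟ^1(U;F) ≅ Z/2 ⊕ Z/2, Ȟ^2(U;F) ≅ 0

nonempty overlaps:
  A12={a} A14={i} A15={d,f} A16={g} A23={h} A34={c} A56={b}
C dims 6,7; δ0: rk_F2 5
degree 0: 6−5−0 = 1 → Ȟ^0 ≅ Z/2
degree 1: 7−0−5 = 2 → Ȟ^1 ≅ Z/2 ⊕ Z/2
degree 2: 0−0−0 = 0 → Ȟ^2 ≅ 0


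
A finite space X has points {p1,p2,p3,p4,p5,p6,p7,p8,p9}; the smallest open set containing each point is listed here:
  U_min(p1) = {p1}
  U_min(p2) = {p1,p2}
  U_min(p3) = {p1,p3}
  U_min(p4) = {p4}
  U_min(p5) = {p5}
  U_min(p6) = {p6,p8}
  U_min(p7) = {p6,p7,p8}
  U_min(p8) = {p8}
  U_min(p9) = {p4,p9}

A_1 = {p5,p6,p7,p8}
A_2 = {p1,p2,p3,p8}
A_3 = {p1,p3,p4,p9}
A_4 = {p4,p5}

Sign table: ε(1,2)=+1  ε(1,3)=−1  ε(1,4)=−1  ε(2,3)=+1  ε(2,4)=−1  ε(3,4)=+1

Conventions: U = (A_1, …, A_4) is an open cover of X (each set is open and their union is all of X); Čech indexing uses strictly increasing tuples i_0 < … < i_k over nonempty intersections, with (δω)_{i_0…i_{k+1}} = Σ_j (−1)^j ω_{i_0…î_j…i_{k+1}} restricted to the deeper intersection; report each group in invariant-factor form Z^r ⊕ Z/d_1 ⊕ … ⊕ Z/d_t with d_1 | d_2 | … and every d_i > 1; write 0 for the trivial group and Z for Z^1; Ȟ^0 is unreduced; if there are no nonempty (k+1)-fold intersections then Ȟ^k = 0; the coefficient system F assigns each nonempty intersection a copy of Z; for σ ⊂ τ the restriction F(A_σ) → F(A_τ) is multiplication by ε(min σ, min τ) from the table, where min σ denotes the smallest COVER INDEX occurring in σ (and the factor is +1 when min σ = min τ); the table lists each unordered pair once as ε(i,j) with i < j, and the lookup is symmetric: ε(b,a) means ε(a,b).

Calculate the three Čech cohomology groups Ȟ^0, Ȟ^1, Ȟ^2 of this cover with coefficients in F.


nonempty overlaps:
  A12={p8} A14={p5} A23={p1,p3} A34={p4}
C dims 4,4; δ0: rk 4, SNF 1^3·2
degree 0: 4−4−0 = 0 → Ȟ^0 ≅ 0
degree 1: 4−0−4 = 0 plus torsion [2] → Ȟ^1 ≅ Z/2
degree 2: 0−0−0 = 0 → Ȟ^2 ≅ 0

Ȟ^0 ≅ 0,  Ȟ^1 ≅ Z/2,  Ȟ^2 ≅ 0
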